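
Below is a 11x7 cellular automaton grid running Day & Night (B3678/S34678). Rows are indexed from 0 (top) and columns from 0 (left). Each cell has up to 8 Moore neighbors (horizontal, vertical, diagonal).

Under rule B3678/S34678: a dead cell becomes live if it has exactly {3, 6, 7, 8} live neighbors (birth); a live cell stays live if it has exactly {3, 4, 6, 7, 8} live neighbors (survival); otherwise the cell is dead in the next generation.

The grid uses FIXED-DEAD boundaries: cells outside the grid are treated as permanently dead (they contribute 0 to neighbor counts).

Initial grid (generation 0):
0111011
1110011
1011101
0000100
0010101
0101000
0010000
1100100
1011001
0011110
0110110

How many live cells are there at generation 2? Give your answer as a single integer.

Answer: 29

Derivation:
Simulating step by step:
Generation 0 (given above): 37 live cells
Generation 1: 31 live cells
1110111
1111001
0011100
0111100
0000010
0001000
1011000
0100000
0010000
0001011
0010110
Generation 2: 29 live cells
1010010
1111000
1111110
0010110
0000000
0010100
0110000
0101000
0000000
0011010
0001111
Population at generation 2: 29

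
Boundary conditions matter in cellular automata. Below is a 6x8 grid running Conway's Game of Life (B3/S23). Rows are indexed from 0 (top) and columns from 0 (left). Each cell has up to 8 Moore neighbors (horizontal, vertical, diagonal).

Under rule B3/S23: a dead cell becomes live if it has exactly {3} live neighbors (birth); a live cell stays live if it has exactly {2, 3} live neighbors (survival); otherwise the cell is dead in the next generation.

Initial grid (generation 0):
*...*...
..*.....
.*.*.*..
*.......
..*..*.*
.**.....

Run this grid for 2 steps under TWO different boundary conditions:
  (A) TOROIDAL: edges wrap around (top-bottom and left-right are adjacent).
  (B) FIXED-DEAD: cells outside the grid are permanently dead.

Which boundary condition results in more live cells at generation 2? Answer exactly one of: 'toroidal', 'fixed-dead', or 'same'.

Under TOROIDAL boundary, generation 2:
*.......
....*...
....**..
*......*
........
*.......
Population = 7

Under FIXED-DEAD boundary, generation 2:
..**....
.*.*....
*...**..
........
........
.**.....
Population = 9

Comparison: toroidal=7, fixed-dead=9 -> fixed-dead

Answer: fixed-dead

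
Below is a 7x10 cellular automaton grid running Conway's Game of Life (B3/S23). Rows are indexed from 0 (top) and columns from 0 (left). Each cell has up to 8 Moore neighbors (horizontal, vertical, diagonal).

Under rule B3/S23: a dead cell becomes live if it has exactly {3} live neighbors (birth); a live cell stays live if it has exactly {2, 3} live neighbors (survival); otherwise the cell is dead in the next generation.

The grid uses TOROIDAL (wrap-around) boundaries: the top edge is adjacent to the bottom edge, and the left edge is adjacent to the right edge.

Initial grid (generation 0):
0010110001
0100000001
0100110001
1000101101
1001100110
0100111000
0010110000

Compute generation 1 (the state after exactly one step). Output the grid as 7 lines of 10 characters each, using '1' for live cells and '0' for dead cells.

Answer: 1110110000
0111000011
0100111001
0100001100
1101000010
0110001100
0110000000

Derivation:
Simulating step by step:
Generation 0 (given above): 27 live cells
Generation 1: 28 live cells
(generation 1 grid is the final answer)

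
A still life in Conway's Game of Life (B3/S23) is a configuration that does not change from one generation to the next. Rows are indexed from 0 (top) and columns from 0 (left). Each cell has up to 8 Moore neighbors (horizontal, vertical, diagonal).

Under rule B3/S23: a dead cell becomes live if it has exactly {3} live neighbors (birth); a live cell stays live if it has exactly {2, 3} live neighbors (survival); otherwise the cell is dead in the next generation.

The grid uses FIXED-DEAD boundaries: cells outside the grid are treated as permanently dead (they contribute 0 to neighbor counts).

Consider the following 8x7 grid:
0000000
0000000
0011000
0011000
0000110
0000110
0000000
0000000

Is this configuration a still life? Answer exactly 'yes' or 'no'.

Compute generation 1 and compare to generation 0 (given above):
Generation 1:
0000000
0000000
0011000
0010000
0000010
0000110
0000000
0000000
Cell (3,3) differs: gen0=1 vs gen1=0 -> NOT a still life.

Answer: no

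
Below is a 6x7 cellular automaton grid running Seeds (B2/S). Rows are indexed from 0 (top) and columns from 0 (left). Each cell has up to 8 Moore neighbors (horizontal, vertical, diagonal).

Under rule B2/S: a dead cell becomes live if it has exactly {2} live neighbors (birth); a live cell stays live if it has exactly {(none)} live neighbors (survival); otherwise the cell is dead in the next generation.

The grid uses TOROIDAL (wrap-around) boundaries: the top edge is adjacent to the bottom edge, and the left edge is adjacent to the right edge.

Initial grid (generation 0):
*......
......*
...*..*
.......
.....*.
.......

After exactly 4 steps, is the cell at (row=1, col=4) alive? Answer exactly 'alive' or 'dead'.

Simulating step by step:
Generation 0 (given above): 5 live cells
Generation 1: 8 live cells
......*
.....*.
*....*.
....***
.......
......*
Generation 2: 8 live cells
*......
*...*..
.......
*......
*...*..
*....*.
Generation 3: 11 live cells
....**.
.*....*
**....*
.*....*
.....*.
....*..
Generation 4: 11 live cells
*..*..*
..*.*..
.......
..*....
*...*.*
...*..*

Cell (1,4) at generation 4: 1 -> alive

Answer: alive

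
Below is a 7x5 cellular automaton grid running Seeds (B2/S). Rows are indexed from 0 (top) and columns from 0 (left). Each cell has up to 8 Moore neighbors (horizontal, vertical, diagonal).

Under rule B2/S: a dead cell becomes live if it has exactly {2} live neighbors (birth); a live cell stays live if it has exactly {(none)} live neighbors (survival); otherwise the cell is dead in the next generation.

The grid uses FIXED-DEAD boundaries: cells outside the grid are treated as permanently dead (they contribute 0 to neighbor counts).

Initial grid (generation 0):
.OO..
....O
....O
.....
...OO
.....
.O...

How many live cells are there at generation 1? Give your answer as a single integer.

Answer: 7

Derivation:
Simulating step by step:
Generation 0 (given above): 7 live cells
Generation 1: 7 live cells
...O.
.OO..
...O.
.....
.....
..OOO
.....
Population at generation 1: 7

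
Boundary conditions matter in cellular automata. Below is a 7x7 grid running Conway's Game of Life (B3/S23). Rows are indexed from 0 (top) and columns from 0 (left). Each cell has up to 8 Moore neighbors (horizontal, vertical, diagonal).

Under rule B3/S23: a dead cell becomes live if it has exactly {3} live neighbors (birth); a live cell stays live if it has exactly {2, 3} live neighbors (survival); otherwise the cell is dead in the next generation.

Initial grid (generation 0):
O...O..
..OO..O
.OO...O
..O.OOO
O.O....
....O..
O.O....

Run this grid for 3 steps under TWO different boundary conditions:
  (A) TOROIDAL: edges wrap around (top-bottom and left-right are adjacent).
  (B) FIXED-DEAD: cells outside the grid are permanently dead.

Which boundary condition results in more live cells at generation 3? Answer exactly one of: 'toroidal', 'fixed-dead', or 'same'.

Under TOROIDAL boundary, generation 3:
O....OO
OOO...O
OO.....
......O
......O
.....O.
.OOO...
Population = 15

Under FIXED-DEAD boundary, generation 3:
..O.O..
.O...O.
.O....O
.O....O
.O...O.
...OO..
.......
Population = 12

Comparison: toroidal=15, fixed-dead=12 -> toroidal

Answer: toroidal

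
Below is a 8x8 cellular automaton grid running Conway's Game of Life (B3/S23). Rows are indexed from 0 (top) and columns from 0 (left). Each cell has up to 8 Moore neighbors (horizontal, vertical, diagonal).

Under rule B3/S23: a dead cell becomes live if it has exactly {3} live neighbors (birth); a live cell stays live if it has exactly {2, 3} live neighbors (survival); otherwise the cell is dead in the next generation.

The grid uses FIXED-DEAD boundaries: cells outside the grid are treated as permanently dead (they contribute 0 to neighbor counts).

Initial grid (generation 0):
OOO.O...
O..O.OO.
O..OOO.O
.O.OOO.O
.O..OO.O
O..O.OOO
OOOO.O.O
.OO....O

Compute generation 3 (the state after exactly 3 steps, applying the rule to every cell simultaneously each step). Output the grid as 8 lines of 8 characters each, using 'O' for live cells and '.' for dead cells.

Simulating step by step:
Generation 0 (given above): 36 live cells
Generation 1: 27 live cells
OOOOOO..
O.....O.
OO.....O
OO.....O
OO.....O
O..O...O
O..O.O.O
O..O..O.
Generation 2: 29 live cells
OOOOOO..
...OOOO.
......OO
..O...OO
..O...OO
O.O.O..O
OOOO...O
....O.O.
Generation 3: 21 live cells
(generation 3 grid is the final answer)

Answer: .OO...O.
.O.....O
...OO...
.....O..
..O..O..
O......O
O.O.OOOO
.OOO....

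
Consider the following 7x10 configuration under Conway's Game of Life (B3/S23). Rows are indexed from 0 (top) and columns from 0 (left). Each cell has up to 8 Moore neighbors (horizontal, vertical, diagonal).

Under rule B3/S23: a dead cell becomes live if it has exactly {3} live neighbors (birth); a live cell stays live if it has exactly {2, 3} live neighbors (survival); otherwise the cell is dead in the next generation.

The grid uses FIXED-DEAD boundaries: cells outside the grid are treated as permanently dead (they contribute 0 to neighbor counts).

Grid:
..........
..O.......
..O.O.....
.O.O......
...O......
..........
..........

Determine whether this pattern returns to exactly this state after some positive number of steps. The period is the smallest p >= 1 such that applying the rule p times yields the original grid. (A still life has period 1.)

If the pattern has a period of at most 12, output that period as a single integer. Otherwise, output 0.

Answer: 2

Derivation:
Simulating and comparing each generation to the original:
Gen 0 (original, given above): 6 live cells
Gen 1: 6 live cells, differs from original
Gen 2: 6 live cells, MATCHES original -> period = 2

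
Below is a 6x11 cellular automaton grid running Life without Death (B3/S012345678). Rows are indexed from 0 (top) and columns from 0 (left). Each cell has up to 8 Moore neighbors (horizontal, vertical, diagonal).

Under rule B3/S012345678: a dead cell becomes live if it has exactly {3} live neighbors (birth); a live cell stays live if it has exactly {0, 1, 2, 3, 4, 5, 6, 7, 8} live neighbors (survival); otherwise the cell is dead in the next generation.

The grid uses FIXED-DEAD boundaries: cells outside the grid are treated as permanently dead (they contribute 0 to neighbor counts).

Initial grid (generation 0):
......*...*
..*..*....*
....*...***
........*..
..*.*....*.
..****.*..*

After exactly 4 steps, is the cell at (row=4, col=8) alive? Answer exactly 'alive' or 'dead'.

Answer: alive

Derivation:
Simulating step by step:
Generation 0 (given above): 19 live cells
Generation 1: 23 live cells
......*...*
..*..*....*
....*...***
...*....*.*
..*.**..**.
..****.*..*
Generation 2: 32 live cells
......*...*
..*..*....*
...**...***
...*.*.**.*
..*.*******
..*********
Generation 3: 39 live cells
......*...*
..****....*
..*********
..**.*.**.*
..*.*******
..*********
Generation 4: 46 live cells
...****...*
..****..*.*
.**********
.***.*.**.*
.**.*******
..*********

Cell (4,8) at generation 4: 1 -> alive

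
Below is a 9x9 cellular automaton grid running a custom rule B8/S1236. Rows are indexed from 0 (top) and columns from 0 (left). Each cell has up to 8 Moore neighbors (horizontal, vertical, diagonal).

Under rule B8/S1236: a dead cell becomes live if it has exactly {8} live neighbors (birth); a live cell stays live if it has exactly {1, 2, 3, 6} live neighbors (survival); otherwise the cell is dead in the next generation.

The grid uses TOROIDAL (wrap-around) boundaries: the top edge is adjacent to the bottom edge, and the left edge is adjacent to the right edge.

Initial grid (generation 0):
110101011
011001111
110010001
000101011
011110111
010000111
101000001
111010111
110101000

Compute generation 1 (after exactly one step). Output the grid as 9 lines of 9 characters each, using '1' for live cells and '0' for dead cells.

Answer: 100101000
100001001
010010000
000001000
010110000
000000110
101000001
110010110
010101000

Derivation:
Simulating step by step:
Generation 0 (given above): 45 live cells
Generation 1: 25 live cells
(generation 1 grid is the final answer)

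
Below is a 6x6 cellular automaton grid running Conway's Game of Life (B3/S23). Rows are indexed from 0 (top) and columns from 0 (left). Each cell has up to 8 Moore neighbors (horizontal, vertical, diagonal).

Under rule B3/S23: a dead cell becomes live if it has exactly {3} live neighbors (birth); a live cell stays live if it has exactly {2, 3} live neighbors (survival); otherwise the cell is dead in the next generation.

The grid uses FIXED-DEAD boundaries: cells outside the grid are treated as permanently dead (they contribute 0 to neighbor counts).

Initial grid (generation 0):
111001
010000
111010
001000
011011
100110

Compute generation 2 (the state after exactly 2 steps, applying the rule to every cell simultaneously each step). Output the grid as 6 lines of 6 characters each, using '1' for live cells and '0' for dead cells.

Simulating step by step:
Generation 0 (given above): 17 live cells
Generation 1: 19 live cells
111000
000100
101100
100011
011011
011111
Generation 2: 12 live cells
(generation 2 grid is the final answer)

Answer: 011000
100100
011100
100001
100000
010001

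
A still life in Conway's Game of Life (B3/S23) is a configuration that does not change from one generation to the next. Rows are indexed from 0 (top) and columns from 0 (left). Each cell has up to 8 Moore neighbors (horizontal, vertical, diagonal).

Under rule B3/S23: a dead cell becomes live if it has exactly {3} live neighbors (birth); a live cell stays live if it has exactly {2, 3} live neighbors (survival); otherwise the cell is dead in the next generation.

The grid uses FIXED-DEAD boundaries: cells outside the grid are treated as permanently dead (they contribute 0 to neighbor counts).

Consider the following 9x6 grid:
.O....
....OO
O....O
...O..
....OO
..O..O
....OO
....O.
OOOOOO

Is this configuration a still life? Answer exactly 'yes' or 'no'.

Compute generation 1 and compare to generation 0 (given above):
Generation 1:
......
....OO
.....O
.....O
...OOO
...O..
...OOO
.OO...
.OOOOO
Cell (0,1) differs: gen0=1 vs gen1=0 -> NOT a still life.

Answer: no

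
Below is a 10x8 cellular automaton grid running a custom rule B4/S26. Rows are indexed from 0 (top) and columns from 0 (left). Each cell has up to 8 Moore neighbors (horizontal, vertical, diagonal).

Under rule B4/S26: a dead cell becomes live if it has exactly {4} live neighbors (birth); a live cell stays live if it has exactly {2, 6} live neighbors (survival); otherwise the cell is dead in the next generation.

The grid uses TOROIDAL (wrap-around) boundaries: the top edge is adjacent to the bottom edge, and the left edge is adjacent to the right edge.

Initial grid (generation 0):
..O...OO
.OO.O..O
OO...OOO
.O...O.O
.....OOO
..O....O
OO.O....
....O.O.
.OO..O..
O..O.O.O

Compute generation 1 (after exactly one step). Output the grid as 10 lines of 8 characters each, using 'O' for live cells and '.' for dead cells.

Simulating step by step:
Generation 0 (given above): 32 live cells
Generation 1: 25 live cells
(generation 1 grid is the final answer)

Answer: .O.O....
.....O..
O.O.....
.O......
O....O..
O.O...O.
OO.O....
.OO.O...
.OO.O.O.
.OOO.O..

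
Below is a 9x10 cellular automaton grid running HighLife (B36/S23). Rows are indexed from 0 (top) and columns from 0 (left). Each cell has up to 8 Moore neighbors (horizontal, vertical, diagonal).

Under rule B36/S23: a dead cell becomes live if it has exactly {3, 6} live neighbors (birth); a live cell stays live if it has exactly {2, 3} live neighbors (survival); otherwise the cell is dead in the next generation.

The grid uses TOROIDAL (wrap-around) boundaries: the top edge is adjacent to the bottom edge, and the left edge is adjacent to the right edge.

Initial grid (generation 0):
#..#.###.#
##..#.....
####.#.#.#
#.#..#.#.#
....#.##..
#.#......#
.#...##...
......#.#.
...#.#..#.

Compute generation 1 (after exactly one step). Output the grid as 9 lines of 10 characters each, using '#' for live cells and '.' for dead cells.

Simulating step by step:
Generation 0 (given above): 35 live cells
Generation 1: 34 live cells
(generation 1 grid is the final answer)

Answer: ####.#####
.......#..
...#.#....
..#..###.#
...#.###..
##.....#..
##...###.#
....#.#...
.....#..#.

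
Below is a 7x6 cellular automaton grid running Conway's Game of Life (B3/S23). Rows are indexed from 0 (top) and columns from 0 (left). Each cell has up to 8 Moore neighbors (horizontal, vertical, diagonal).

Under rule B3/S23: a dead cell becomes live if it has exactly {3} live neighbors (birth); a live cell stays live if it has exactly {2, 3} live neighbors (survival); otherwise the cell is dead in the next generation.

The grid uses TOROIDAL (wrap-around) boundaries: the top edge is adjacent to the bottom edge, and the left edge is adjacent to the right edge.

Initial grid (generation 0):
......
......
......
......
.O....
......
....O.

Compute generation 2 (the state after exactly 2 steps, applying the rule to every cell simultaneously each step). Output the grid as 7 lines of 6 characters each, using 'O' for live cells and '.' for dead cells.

Simulating step by step:
Generation 0 (given above): 2 live cells
Generation 1: 0 live cells
......
......
......
......
......
......
......
Generation 2: 0 live cells
(generation 2 grid is the final answer)

Answer: ......
......
......
......
......
......
......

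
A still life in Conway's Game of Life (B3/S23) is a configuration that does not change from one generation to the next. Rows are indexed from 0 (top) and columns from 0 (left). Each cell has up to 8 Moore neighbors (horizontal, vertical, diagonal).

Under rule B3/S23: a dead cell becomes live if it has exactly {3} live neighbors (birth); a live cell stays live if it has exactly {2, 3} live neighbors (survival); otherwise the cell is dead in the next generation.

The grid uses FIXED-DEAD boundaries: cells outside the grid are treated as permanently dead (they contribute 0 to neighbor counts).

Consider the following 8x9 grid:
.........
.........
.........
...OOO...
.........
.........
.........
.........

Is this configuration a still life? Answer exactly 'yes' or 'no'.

Answer: no

Derivation:
Compute generation 1 and compare to generation 0 (given above):
Generation 1:
.........
.........
....O....
....O....
....O....
.........
.........
.........
Cell (2,4) differs: gen0=0 vs gen1=1 -> NOT a still life.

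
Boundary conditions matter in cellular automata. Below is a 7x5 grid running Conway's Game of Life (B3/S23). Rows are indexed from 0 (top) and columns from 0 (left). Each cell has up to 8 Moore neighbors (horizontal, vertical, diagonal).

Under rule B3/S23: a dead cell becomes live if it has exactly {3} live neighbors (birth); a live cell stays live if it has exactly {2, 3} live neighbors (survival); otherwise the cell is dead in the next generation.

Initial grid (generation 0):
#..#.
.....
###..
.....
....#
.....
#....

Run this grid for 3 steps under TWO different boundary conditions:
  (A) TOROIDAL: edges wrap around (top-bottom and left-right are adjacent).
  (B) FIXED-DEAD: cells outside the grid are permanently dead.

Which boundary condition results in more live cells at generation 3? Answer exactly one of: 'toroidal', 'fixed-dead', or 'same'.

Answer: same

Derivation:
Under TOROIDAL boundary, generation 3:
...##
.##..
..#..
##...
.....
.....
.....
Population = 7

Under FIXED-DEAD boundary, generation 3:
.....
###..
###..
.#...
.....
.....
.....
Population = 7

Comparison: toroidal=7, fixed-dead=7 -> same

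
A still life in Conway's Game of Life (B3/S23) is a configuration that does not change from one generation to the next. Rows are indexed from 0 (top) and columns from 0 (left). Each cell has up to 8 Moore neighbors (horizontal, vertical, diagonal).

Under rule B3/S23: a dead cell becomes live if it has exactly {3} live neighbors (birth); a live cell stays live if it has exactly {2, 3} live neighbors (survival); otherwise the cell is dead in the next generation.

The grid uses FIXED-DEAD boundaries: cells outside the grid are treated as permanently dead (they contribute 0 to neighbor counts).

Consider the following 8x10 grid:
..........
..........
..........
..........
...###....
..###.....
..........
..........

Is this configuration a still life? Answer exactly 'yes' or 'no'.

Compute generation 1 and compare to generation 0 (given above):
Generation 1:
..........
..........
..........
....#.....
..#..#....
..#..#....
...#......
..........
Cell (3,4) differs: gen0=0 vs gen1=1 -> NOT a still life.

Answer: no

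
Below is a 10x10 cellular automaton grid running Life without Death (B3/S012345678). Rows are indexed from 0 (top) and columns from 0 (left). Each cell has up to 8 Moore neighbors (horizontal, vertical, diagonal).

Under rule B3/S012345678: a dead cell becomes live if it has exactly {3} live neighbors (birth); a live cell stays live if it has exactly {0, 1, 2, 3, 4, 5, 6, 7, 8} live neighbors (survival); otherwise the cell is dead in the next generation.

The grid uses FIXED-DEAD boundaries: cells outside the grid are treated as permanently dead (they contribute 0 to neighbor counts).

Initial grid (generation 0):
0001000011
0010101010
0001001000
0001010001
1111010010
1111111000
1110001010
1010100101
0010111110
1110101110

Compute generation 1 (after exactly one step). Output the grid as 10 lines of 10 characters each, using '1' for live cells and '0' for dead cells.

Answer: 0001000111
0010111011
0011001100
0101011001
1111010010
1111111000
1110001010
1010100101
1010111111
1110101110

Derivation:
Simulating step by step:
Generation 0 (given above): 48 live cells
Generation 1: 57 live cells
(generation 1 grid is the final answer)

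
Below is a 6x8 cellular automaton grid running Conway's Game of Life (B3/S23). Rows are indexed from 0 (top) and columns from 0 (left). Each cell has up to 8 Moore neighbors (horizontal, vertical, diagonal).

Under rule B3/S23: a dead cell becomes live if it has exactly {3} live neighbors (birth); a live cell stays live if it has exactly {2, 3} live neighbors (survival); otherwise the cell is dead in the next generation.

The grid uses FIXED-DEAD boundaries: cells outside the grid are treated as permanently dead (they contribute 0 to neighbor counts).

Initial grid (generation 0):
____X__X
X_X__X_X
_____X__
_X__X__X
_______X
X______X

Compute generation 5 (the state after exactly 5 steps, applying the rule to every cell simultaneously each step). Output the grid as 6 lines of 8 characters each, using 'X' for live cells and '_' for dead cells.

Simulating step by step:
Generation 0 (given above): 13 live cells
Generation 1: 9 live cells
______X_
____XX__
_X__XX__
______X_
______XX
________
Generation 2: 9 live cells
_____X__
____X_X_
____X_X_
______XX
______XX
________
Generation 3: 6 live cells
_____X__
____X_X_
______X_
________
______XX
________
Generation 4: 5 live cells
_____X__
______X_
_____X__
______XX
________
________
Generation 5: 5 live cells
(generation 5 grid is the final answer)

Answer: ________
_____XX_
_____X_X
______X_
________
________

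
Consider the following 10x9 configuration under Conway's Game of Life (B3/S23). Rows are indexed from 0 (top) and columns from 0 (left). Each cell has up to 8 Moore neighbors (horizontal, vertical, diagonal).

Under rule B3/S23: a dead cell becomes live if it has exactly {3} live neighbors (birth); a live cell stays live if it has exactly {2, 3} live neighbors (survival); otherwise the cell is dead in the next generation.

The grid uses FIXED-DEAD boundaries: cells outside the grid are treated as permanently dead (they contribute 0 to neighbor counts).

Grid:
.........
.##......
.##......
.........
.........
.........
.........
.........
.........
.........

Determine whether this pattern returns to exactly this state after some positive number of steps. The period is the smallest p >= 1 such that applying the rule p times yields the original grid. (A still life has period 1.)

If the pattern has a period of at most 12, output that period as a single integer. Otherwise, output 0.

Simulating and comparing each generation to the original:
Gen 0 (original, given above): 4 live cells
Gen 1: 4 live cells, MATCHES original -> period = 1

Answer: 1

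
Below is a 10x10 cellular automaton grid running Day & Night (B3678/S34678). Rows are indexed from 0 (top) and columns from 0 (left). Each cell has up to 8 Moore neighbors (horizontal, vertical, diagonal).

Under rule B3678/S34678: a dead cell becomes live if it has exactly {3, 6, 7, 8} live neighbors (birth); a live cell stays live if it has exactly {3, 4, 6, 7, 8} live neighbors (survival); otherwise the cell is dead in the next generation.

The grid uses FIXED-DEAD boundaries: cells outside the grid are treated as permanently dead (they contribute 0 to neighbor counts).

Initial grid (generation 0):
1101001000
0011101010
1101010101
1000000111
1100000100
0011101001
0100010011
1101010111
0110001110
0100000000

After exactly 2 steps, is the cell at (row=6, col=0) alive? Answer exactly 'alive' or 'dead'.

Answer: alive

Derivation:
Simulating step by step:
Generation 0 (given above): 44 live cells
Generation 1: 42 live cells
0001110100
0001101000
0101000111
1010000100
0111001101
1010010100
1100010001
1100100011
0110001111
0010000100
Generation 2: 41 live cells
0001111000
0001001000
0001101110
0000000111
1011001100
1111100000
1010101000
1000011001
1111000101
0100001100

Cell (6,0) at generation 2: 1 -> alive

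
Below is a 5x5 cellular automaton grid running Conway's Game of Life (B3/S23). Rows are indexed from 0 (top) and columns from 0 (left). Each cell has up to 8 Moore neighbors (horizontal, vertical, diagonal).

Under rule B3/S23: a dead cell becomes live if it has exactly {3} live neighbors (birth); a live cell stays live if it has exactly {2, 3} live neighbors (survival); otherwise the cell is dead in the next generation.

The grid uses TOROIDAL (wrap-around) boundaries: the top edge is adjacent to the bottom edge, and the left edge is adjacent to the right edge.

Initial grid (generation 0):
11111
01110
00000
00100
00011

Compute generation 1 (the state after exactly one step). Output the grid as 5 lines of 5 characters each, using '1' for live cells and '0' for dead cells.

Simulating step by step:
Generation 0 (given above): 11 live cells
Generation 1: 3 live cells
(generation 1 grid is the final answer)

Answer: 00000
00000
01010
00010
00000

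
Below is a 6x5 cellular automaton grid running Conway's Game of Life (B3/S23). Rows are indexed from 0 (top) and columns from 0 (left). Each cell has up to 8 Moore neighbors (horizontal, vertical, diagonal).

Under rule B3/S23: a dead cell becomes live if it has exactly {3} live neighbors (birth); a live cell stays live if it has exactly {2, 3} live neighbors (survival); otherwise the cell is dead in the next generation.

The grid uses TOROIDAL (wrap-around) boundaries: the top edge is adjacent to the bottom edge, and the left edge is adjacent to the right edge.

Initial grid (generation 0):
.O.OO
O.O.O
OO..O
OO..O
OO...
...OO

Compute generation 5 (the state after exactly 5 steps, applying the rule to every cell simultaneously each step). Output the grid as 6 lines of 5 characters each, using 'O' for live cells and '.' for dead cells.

Answer: .OOO.
..OOO
OO.O.
OO.O.
O..OO
O.O..

Derivation:
Simulating step by step:
Generation 0 (given above): 16 live cells
Generation 1: 9 live cells
.O...
..O..
..O..
..O..
.OOO.
.O.O.
Generation 2: 11 live cells
.O...
.OO..
.OOO.
.....
.O.O.
OO.O.
Generation 3: 12 live cells
.....
O..O.
.O.O.
.O.O.
OO..O
OO..O
Generation 4: 11 live cells
.O...
..O.O
OO.O.
.O.O.
...O.
.O..O
Generation 5: 17 live cells
(generation 5 grid is the final answer)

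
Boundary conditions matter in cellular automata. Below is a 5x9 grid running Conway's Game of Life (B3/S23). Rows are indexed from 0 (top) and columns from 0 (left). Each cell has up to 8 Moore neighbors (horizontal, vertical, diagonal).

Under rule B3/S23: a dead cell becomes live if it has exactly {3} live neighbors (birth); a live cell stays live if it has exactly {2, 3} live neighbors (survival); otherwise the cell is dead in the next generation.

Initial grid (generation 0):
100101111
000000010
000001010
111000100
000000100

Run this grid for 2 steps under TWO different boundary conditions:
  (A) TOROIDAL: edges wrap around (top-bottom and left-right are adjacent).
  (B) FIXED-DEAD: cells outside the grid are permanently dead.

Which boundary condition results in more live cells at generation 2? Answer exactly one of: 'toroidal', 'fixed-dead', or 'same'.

Answer: toroidal

Derivation:
Under TOROIDAL boundary, generation 2:
000011000
100011111
100010011
111000111
000001010
Population = 20

Under FIXED-DEAD boundary, generation 2:
000001110
000001001
000010010
111000110
000000100
Population = 13

Comparison: toroidal=20, fixed-dead=13 -> toroidal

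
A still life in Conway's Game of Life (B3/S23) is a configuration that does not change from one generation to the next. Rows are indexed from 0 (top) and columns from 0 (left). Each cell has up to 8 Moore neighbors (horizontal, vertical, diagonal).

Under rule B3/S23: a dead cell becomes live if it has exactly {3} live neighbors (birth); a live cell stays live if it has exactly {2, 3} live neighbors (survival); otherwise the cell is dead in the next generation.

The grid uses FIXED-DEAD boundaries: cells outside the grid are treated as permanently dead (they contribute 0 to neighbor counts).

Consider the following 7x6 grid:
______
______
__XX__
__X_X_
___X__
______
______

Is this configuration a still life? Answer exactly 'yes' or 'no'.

Compute generation 1 and compare to generation 0 (given above):
Generation 1:
______
______
__XX__
__X_X_
___X__
______
______
The grids are IDENTICAL -> still life.

Answer: yes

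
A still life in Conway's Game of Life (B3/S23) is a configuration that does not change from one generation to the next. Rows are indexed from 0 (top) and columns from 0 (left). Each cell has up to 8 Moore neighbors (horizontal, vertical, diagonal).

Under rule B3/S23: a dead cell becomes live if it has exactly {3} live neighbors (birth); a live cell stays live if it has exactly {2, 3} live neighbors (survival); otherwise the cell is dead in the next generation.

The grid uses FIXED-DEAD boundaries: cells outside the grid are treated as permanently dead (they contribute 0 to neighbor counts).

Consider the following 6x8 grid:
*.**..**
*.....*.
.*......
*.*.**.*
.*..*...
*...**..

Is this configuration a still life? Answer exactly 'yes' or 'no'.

Answer: no

Derivation:
Compute generation 1 and compare to generation 0 (given above):
Generation 1:
.*....**
*.*...**
**...**.
*.****..
**....*.
....**..
Cell (0,0) differs: gen0=1 vs gen1=0 -> NOT a still life.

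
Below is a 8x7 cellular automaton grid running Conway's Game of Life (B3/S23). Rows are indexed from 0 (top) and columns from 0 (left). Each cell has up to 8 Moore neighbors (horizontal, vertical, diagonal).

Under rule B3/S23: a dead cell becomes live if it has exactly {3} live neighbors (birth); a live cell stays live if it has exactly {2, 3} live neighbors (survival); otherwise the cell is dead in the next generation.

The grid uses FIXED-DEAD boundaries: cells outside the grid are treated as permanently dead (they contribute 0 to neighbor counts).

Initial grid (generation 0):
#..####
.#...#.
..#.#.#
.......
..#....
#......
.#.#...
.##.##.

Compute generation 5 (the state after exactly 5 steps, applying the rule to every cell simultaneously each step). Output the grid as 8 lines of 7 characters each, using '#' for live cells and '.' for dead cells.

Simulating step by step:
Generation 0 (given above): 18 live cells
Generation 1: 17 live cells
....###
.##....
.....#.
...#...
.......
.##....
##.##..
.####..
Generation 2: 14 live cells
.....#.
....#.#
..#....
.......
..#....
####...
#...#..
##..#..
Generation 3: 10 live cells
.....#.
.....#.
.......
.......
..##...
#.##...
....#..
##.....
Generation 4: 9 live cells
.......
.......
.......
.......
.###...
.##.#..
#.##...
.......
Generation 5: 7 live cells
(generation 5 grid is the final answer)

Answer: .......
.......
.......
..#....
.#.#...
#...#..
..##...
.......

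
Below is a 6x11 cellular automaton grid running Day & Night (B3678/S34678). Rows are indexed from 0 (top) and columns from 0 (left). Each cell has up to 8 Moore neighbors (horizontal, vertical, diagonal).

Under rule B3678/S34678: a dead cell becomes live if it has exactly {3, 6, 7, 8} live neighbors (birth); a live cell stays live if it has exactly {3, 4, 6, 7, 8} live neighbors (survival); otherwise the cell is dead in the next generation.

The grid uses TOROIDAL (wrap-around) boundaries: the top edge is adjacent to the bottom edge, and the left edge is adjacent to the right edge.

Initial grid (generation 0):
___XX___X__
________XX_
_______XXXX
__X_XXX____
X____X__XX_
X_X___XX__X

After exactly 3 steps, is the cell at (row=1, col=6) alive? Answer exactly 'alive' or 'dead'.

Answer: alive

Derivation:
Simulating step by step:
Generation 0 (given above): 22 live cells
Generation 1: 19 live cells
________X_X
__________X
_____XXXXX_
_____XX____
___XXX_____
_X_XXX_X__X
Generation 2: 15 live cells
____X______
______X____
_____XXX___
________X__
__XXX______
X_XX_XX__X_
Generation 3: 19 live cells
___X__X____
______XX___
______XX___
___XXXXX___
_XXXXX_____
_XX__X_____

Cell (1,6) at generation 3: 1 -> alive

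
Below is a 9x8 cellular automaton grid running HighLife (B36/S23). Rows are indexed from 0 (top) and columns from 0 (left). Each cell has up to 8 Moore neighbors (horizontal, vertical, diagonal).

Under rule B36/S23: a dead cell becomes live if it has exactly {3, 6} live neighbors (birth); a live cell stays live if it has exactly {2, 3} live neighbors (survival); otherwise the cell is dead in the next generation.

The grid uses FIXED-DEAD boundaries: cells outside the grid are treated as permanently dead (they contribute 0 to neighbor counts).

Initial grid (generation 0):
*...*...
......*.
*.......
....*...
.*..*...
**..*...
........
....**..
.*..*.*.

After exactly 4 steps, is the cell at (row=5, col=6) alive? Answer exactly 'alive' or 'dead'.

Simulating step by step:
Generation 0 (given above): 15 live cells
Generation 1: 12 live cells
........
........
........
........
**.***..
**......
....**..
....**..
....*...
Generation 2: 14 live cells
........
........
........
....*...
***.*...
****....
....**..
...*....
....**..
Generation 3: 10 live cells
........
........
........
.*.*....
*...*...
*....*..
.*..*...
...*....
....*...
Generation 4: 10 live cells
........
........
........
........
**..*...
**..**..
....*...
...**...
........

Cell (5,6) at generation 4: 0 -> dead

Answer: dead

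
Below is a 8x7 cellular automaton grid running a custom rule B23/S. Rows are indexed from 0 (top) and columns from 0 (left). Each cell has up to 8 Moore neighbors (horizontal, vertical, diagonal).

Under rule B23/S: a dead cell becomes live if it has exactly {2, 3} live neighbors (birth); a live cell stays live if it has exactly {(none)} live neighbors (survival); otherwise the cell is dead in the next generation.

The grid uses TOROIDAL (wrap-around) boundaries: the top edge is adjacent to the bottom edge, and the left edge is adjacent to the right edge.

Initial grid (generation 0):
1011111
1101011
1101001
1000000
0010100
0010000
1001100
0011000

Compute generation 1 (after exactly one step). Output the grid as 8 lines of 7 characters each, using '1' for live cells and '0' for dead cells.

Simulating step by step:
Generation 0 (given above): 24 live cells
Generation 1: 14 live cells
(generation 1 grid is the final answer)

Answer: 0000000
0000000
0000110
0011111
0101000
0100110
0100000
1000000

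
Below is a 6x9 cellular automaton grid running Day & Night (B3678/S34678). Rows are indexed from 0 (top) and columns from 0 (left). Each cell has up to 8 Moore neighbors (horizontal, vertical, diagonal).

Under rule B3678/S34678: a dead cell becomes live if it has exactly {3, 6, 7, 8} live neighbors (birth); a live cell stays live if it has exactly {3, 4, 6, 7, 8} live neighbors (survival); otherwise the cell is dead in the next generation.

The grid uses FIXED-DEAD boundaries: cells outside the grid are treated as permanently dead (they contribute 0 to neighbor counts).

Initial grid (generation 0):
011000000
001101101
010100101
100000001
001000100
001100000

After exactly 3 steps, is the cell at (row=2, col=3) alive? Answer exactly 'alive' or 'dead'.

Simulating step by step:
Generation 0 (given above): 17 live cells
Generation 1: 10 live cells
001100000
000110000
000011000
011000000
010100000
000000000
Generation 2: 11 live cells
000110000
001111000
001010000
001110000
000000000
000000000
Generation 3: 12 live cells
001111000
001101000
011100000
000100000
000100000
000000000

Cell (2,3) at generation 3: 1 -> alive

Answer: alive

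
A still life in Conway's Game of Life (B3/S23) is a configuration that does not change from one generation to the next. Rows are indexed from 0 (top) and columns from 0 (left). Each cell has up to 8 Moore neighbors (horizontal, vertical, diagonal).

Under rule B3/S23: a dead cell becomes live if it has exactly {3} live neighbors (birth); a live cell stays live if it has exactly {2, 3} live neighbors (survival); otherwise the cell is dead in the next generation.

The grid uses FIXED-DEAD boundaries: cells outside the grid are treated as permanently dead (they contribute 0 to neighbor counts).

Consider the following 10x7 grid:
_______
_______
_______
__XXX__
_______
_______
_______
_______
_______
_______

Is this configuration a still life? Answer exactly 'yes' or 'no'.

Answer: no

Derivation:
Compute generation 1 and compare to generation 0 (given above):
Generation 1:
_______
_______
___X___
___X___
___X___
_______
_______
_______
_______
_______
Cell (2,3) differs: gen0=0 vs gen1=1 -> NOT a still life.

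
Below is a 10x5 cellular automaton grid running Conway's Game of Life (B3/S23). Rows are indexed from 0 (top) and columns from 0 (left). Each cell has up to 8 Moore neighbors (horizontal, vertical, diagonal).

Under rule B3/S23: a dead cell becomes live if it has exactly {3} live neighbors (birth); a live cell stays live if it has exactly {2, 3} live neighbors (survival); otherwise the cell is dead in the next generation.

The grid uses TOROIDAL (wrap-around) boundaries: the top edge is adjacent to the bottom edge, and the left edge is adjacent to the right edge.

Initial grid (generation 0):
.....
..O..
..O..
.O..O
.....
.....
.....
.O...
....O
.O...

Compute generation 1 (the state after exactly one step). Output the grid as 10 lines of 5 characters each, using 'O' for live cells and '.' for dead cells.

Simulating step by step:
Generation 0 (given above): 7 live cells
Generation 1: 4 live cells
(generation 1 grid is the final answer)

Answer: .....
.....
.OOO.
.....
.....
.....
.....
.....
O....
.....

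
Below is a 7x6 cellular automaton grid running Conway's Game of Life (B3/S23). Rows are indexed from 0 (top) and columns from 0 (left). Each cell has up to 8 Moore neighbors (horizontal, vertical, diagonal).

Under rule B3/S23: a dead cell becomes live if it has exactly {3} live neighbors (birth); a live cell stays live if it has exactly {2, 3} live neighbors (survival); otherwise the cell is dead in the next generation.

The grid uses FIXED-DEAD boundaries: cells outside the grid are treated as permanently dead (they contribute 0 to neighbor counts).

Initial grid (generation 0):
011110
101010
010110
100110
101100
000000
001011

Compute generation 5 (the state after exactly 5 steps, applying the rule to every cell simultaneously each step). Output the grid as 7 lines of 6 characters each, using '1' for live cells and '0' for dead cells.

Simulating step by step:
Generation 0 (given above): 19 live cells
Generation 1: 16 live cells
011010
100001
110001
100000
011110
011010
000000
Generation 2: 14 live cells
010000
101011
110000
100110
100010
010010
000000
Generation 3: 13 live cells
010000
101000
101001
100110
110011
000000
000000
Generation 4: 14 live cells
010000
101000
101010
101100
110111
000000
000000
Generation 5: 13 live cells
(generation 5 grid is the final answer)

Answer: 010000
101100
101000
100001
110110
000010
000000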